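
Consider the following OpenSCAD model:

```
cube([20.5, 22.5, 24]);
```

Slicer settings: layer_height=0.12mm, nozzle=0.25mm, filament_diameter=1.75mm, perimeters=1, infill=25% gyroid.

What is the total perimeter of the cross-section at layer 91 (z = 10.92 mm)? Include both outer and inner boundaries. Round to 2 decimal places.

At z = 10.92 mm: the cube is present — its section is the full 20.5×22.5 rectangle (perimeter 86.00 mm). Overall, the cross-section is a single solid region. Total boundary length (outer) = 86.00 mm.

86.00 mm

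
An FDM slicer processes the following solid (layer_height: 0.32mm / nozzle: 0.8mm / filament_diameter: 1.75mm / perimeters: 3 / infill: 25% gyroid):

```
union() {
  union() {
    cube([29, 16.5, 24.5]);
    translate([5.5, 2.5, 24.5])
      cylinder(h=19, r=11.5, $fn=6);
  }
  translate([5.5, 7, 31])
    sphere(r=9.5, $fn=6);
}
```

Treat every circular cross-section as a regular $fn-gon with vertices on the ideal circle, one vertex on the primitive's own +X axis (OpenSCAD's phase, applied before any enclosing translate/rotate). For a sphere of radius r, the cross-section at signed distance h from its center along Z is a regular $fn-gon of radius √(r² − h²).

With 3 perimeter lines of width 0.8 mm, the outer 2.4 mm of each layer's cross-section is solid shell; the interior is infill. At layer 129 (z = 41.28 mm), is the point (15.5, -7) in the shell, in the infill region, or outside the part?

At z = 41.28 mm: the cube is not intersected at this z (z outside [0, 24.5]); the r=11.5 cylinder at (5.5, 2.5) gives a regular 6-gon of circumradius 11.5 (constant along its height); Merging all regions: only the r=11.5 cylinder at (5.5, 2.5) is present, so the union is just that shape — 1 connected region; the sphere at (5.5, 7) is not intersected at this z (|z−center|=10.280 > r=9.5); Combining (union): only the result so far is present, so the union is just that shape — 1 connected region. Overall, the cross-section is a single solid region. The nearest boundary edge runs (11.25, -7.46)→(17.00, 2.50); distance from the point to it = 3.45 mm. The point is not inside any of the regions above, so it lies outside the cross-section (3.45 mm from the nearest boundary).

outside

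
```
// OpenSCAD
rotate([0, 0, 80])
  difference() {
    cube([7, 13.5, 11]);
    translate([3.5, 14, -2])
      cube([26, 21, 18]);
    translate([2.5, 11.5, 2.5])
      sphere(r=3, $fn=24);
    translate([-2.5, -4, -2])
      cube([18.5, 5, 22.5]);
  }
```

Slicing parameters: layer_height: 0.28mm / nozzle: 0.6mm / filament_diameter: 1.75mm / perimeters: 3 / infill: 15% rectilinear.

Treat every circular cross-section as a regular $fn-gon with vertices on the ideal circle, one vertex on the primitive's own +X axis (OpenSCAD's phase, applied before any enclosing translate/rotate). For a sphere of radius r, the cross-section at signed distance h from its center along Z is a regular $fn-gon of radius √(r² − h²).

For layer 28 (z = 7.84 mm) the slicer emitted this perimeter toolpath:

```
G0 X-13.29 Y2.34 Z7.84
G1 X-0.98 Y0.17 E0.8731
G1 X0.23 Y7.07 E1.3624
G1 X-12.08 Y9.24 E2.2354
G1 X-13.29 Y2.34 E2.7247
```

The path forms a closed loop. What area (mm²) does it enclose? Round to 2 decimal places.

Apply the shoelace formula to the sequence of (X, Y) vertices; enclosed area = 87.56 mm².

87.56 mm²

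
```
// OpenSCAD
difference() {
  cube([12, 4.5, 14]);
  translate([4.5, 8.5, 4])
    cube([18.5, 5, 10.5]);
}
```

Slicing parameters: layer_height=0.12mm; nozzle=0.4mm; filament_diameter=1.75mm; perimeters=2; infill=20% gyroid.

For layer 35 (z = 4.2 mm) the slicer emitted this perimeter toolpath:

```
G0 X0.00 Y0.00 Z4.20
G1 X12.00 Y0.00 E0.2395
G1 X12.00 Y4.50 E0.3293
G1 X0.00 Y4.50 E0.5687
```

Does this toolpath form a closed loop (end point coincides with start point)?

Start point (G0): (0.00, 0.00). End point (last G1): the path does not return to the start — open.

no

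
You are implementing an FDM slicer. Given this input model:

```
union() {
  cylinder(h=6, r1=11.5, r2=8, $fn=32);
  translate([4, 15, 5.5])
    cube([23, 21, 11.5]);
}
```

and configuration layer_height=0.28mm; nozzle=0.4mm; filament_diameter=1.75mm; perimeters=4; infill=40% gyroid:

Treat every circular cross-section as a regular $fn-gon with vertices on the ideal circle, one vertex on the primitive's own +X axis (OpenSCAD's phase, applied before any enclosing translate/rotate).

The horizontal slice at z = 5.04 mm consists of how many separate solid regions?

At z = 5.04 mm: the cone contributes a regular 32-gon of circumradius 8.560 (interpolated between r1=11.5 and r2=8 at t=0.840); the cube at (4, 15) is absent (z outside [5.5, 17]); Taking the union: only the cone is present, so the union is just that shape — 1 connected region. The result has 1 disconnected region.

1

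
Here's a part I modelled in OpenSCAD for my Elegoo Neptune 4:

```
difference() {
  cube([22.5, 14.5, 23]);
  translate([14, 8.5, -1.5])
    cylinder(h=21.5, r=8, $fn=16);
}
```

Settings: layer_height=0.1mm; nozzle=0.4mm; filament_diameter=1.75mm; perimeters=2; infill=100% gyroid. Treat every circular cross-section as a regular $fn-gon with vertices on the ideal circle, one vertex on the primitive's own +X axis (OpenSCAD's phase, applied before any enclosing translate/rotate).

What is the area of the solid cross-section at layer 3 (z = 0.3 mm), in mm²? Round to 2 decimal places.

143.59 mm²

At z = 0.3 mm: the 22.5×14.5 cube contributes its full rectangle (area 326.25 mm²); the cylinder at (14, 8.5): section is a regular 16-gon, circumradius r=8 (area = (16/2)·8.000²·sin(360°/16) = 195.93 mm²); Taking the first minus the rest: starting from the 22.5×14.5 cube (326.25 mm²), the r=8 cylinder at (14, 8.5) partially overlaps it — only the 182.66 mm² overlap (of its 195.93 mm²) is removed, clipping the outline — area = 143.59 mm². Overall, the cross-section is a single solid region. Net area = 143.59 mm².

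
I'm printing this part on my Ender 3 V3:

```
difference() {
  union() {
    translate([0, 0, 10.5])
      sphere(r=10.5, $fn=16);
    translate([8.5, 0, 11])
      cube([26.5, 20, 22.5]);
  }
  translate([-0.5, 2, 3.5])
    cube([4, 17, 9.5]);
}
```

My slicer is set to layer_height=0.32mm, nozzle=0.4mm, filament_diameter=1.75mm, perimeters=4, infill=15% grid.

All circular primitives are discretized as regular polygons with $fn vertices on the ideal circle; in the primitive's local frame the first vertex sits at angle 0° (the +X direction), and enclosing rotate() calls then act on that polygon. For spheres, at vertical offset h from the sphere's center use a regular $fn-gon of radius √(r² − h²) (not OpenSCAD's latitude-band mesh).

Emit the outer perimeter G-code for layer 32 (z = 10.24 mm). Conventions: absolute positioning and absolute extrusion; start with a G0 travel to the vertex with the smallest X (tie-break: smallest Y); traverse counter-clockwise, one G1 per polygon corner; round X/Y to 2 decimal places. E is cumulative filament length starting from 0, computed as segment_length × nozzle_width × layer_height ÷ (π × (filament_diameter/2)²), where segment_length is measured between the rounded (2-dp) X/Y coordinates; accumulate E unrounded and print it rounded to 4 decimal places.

G0 X-10.50 Y0.00 Z10.24
G1 X-9.70 Y-4.02 E0.2181
G1 X-7.42 Y-7.42 E0.4360
G1 X-4.02 Y-9.70 E0.6538
G1 X0.00 Y-10.50 E0.8720
G1 X4.02 Y-9.70 E1.0901
G1 X7.42 Y-7.42 E1.3079
G1 X9.70 Y-4.02 E1.5258
G1 X10.50 Y0.00 E1.7439
G1 X9.70 Y4.02 E1.9620
G1 X7.42 Y7.42 E2.1799
G1 X4.02 Y9.70 E2.3977
G1 X3.50 Y9.80 E2.4259
G1 X3.50 Y2.00 E2.8410
G1 X-0.50 Y2.00 E3.0539
G1 X-0.50 Y10.40 E3.5009
G1 X-4.02 Y9.70 E3.6919
G1 X-7.42 Y7.42 E3.9097
G1 X-9.70 Y4.02 E4.1276
G1 X-10.50 Y0.00 E4.3457

At z = 10.24 mm: the r=10.5 sphere slices to a regular 16-gon of circumradius 10.497 (√(r²−h²) with h=0.26 from center); the cube at (8.5, 0) does not reach this height (z outside [11, 33.5]); Taking the union: only the r=10.5 sphere is present, so the union is just that shape — 1 connected region; the cube at (-0.5, 2) is present — its section is the full 4×17 rectangle; After the difference (first − rest): starting from the result so far, the 4×17 cube at (-0.5, 2) partially overlaps it — only the 32.74 mm² overlap (of its 68.00 mm²) is removed, clipping the outline — 1 connected region. The outline is a single polygon with 19 vertices. Extrusion per mm of travel: 0.4 × 0.32 / (π × 0.875²) = 0.053216. Accumulating E over each segment gives final E = 4.3457.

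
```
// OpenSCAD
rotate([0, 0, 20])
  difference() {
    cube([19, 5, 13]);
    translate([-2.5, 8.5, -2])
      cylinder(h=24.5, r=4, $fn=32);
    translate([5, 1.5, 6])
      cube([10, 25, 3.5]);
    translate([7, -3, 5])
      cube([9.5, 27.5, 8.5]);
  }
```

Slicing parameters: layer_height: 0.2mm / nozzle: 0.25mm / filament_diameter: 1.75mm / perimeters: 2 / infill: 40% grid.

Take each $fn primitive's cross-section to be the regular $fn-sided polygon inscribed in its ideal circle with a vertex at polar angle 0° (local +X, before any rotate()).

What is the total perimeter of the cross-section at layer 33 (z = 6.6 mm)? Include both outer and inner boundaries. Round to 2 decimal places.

At z = 6.6 mm: the 19×5 cube contributes its full rectangle (perimeter 48.00 mm); the cylinder at (-2.5, 8.5): section is a regular 32-gon, circumradius r=4 (perimeter = 2·32·4.000·sin(180°/32) = 25.09 mm); the 10×25 cube at (5, 1.5) contributes its full rectangle (perimeter 70.00 mm); the cube at (7, -3) is present — its section is the full 9.5×27.5 rectangle (perimeter 74.00 mm); Subtracting the remaining from the first: starting from the 19×5 cube, the r=4 cylinder at (-2.5, 8.5) misses the remaining region (no effect); the 10×25 cube at (5, 1.5) partially overlaps it — only the 35.00 mm² overlap (of its 250.00 mm²) is removed, clipping the outline; the 9.5×27.5 cube at (7, -3) partially overlaps it — only the 19.50 mm² overlap (of its 261.25 mm²) is removed, clipping the outline — boundary = 39.00 mm; (whole slice rotated 20° about Z — lengths, areas and connectivity unchanged). Overall, the cross-section has 2 separate islands. Total boundary length (outer) = 39.00 mm.

39.00 mm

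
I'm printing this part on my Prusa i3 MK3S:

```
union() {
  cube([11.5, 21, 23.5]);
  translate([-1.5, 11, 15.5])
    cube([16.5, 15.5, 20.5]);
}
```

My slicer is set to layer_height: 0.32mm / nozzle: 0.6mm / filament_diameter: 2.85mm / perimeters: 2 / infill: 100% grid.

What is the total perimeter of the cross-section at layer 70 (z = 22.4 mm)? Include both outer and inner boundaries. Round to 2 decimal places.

At z = 22.4 mm: the cube (footprint 11.5×21) is included at this height (perimeter 65.00 mm); the cube at (-1.5, 11) is present — its section is the full 16.5×15.5 rectangle (perimeter 64.00 mm); Merging all regions: the regions partially overlap (shared area 115.00 mm²), so the edge portions inside another operand are dropped and the merged outline is re-measured after clipping — boundary = 86.00 mm. Overall, the cross-section is a single solid region. Total boundary length (outer) = 86.00 mm.

86.00 mm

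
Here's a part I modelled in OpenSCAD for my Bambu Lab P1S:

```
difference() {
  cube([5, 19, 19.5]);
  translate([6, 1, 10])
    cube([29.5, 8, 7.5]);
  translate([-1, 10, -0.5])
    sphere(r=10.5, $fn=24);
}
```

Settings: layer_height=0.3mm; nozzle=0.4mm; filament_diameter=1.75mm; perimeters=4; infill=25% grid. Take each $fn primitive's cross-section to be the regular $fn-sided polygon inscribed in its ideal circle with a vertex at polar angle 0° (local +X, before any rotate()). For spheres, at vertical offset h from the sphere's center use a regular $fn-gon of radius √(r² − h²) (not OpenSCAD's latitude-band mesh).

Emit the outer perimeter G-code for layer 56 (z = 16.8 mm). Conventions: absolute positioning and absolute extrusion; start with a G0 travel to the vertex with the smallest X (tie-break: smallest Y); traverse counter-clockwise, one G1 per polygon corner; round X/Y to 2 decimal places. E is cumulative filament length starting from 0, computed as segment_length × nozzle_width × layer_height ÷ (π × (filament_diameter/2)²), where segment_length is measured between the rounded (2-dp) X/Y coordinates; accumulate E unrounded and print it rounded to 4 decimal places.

G0 X0.00 Y0.00 Z16.80
G1 X5.00 Y0.00 E0.2495
G1 X5.00 Y19.00 E1.1974
G1 X0.00 Y19.00 E1.4468
G1 X0.00 Y0.00 E2.3947

At z = 16.8 mm: the cube (footprint 5×19) is included at this height; the cube at (6, 1) (footprint 29.5×8) is included at this height; the sphere at (-1, 10) is absent (|z−center|=17.300 > r=10.5); After the difference (first − rest): starting from the 5×19 cube, the 29.5×8 cube at (6, 1) misses the remaining region (no effect) — 1 connected region. The outline is a single polygon with 4 vertices. Extrusion per mm of travel: 0.4 × 0.3 / (π × 0.875²) = 0.049890. Accumulating E over each segment gives final E = 2.3947.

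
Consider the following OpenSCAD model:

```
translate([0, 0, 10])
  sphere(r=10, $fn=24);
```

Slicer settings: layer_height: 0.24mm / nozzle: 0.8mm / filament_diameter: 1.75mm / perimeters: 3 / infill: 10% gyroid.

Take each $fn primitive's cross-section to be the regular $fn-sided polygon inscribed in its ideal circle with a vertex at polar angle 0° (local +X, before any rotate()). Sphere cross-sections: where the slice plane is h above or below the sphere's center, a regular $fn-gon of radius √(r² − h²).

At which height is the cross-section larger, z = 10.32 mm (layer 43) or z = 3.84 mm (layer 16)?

Layer 43 (z = 10.32): the sphere: section is a regular 24-gon, circumradius = √(r²−h²) = √(10²−0.32²) = 9.995 (area = (24/2)·9.995²·sin(360°/24) = 310.26 mm²). So its area = 310.26 mm². Layer 16 (z = 3.84): the r=10 sphere slices to a regular 24-gon of circumradius 7.877 (√(r²−h²) with h=6.16 from center) (area = (24/2)·7.877²·sin(360°/24) = 192.73 mm²). So its area = 192.73 mm². Layer 43 is larger (310.26 vs 192.73 mm²).

layer 43 (z = 10.32 mm)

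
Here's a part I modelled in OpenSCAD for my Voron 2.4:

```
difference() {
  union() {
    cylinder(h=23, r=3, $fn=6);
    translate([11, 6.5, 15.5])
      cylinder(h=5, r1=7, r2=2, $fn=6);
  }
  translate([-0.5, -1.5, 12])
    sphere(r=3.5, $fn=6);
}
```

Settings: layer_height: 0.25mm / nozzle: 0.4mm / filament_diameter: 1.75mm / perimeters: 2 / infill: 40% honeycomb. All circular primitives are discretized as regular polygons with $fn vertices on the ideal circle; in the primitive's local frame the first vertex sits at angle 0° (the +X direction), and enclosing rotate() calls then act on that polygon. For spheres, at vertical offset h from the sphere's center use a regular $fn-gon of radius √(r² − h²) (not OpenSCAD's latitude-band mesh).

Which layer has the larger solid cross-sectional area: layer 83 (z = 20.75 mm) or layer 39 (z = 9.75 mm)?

Layer 83 (z = 20.75): the cylinder: section is a regular 6-gon, circumradius r=3 (area = (6/2)·3.000²·sin(360°/6) = 23.38 mm²); the cone at (11, 6.5) does not reach this height (z outside [15.5, 20.5]); Merging all regions: only the r=3 cylinder is present, so the union is just that shape — area = 23.38 mm²; the sphere at (-0.5, -1.5) does not reach this height (|z−center|=8.750 > r=3.5); Subtracting the remaining from the first: none of the subtracted shapes is present at this height, so the result so far is unchanged — area = 23.38 mm². So its area = 23.38 mm². Layer 39 (z = 9.75): the cylinder: section is a regular 6-gon, circumradius r=3 (area = (6/2)·3.000²·sin(360°/6) = 23.38 mm²); the cone at (11, 6.5) is not intersected at this z (z outside [15.5, 20.5]); Taking the union: only the r=3 cylinder is present, so the union is just that shape — area = 23.38 mm²; the sphere at (-0.5, -1.5): section is a regular 6-gon, circumradius = √(r²−h²) = √(3.5²−2.25²) = 2.681 (area = (6/2)·2.681²·sin(360°/6) = 18.67 mm²); Subtracting the remaining from the first: starting from that combined region (23.38 mm²), the r=3.5 sphere at (-0.5, -1.5) partially overlaps it — only the 12.85 mm² overlap (of its 18.67 mm²) is removed, clipping the outline — area = 10.53 mm². So its area = 10.53 mm². Layer 83 is larger (23.38 vs 10.53 mm²).

layer 83 (z = 20.75 mm)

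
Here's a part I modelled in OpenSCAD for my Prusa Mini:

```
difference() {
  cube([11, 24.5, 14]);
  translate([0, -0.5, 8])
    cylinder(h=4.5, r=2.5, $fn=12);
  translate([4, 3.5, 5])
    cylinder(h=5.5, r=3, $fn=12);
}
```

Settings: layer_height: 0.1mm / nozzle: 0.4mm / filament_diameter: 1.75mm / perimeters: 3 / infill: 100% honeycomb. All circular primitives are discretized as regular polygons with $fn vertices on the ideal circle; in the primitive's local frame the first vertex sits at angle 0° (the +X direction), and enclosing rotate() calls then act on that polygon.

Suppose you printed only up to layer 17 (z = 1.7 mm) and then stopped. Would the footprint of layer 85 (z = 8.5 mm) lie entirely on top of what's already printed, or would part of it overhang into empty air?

Compare the two slices. At z = 1.7: the 11×24.5 cube contributes its full rectangle (area 269.50 mm²); the cylinder at (0, -0.5) is not intersected at this z (z outside [8, 12.5]); the cylinder at (4, 3.5) does not reach this height (z outside [5, 10.5]); Subtracting the remaining from the first: none of the subtracted shapes is present at this height, so the 11×24.5 cube is unchanged — area = 269.50 mm². At z = 8.5: the cube is present — its section is the full 11×24.5 rectangle (area 269.50 mm²); the r=2.5 cylinder at (0, -0.5) gives a regular 12-gon of circumradius 2.5 (constant along its height) (area = (12/2)·2.500²·sin(360°/12) = 18.75 mm²); the cylinder at (4, 3.5): section is a regular 12-gon, circumradius r=3 (area = (12/2)·3.000²·sin(360°/12) = 27.00 mm²); After the difference (first − rest): starting from the 11×24.5 cube (269.50 mm²), the r=2.5 cylinder at (0, -0.5) partially overlaps it — only the 3.47 mm² overlap (of its 18.75 mm²) is removed, clipping the outline; the r=3 cylinder at (4, 3.5) lies wholly inside it (removes its full 27.00 mm² and its 18.63 mm outline becomes a hole wall) — area = 239.03 mm². Checking containment: the cross-section at z = 8.5 is a subset of the cross-section at z = 1.7.

entirely on top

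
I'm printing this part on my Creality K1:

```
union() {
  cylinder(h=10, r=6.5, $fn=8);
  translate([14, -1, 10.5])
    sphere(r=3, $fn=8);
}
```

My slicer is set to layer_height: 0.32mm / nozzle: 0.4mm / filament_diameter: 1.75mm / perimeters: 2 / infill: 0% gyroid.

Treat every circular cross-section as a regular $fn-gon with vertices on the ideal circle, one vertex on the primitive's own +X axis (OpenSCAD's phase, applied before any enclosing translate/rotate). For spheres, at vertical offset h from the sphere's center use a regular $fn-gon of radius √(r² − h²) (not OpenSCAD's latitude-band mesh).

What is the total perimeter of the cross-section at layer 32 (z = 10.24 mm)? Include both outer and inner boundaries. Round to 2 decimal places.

At z = 10.24 mm: the cylinder does not reach this height (z outside [0, 10]); the r=3 sphere at (14, -1) contributes a regular 8-gon of circumradius √(3²−0.26²) = 2.989 (perimeter = 2·8·2.989·sin(180°/8) = 18.30 mm); Merging all regions: only the r=3 sphere at (14, -1) is present, so the union is just that shape — boundary = 18.30 mm. Overall, the cross-section is a single solid region. Total boundary length (outer) = 18.30 mm.

18.30 mm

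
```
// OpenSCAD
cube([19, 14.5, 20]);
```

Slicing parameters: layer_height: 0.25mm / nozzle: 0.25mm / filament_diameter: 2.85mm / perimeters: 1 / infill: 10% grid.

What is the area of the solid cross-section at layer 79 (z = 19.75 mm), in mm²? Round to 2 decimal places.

275.50 mm²

At z = 19.75 mm: the cube is present — its section is the full 19×14.5 rectangle (area 275.50 mm²). Overall, the cross-section is a single solid region. Net area = 275.50 mm².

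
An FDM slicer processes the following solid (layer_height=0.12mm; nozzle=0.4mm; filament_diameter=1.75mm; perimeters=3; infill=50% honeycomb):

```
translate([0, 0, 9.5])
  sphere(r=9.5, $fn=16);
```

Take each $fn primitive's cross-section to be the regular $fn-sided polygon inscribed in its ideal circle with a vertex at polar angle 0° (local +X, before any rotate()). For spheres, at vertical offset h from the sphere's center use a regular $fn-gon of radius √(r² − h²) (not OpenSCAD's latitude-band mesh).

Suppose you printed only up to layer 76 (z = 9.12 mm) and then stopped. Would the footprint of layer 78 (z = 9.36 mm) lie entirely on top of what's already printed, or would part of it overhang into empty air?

Compare the two slices. At z = 9.12: the r=9.5 sphere contributes a regular 16-gon of circumradius √(9.5²−0.38²) = 9.492 (area = (16/2)·9.492²·sin(360°/16) = 275.86 mm²). At z = 9.36: the sphere: section is a regular 16-gon, circumradius = √(r²−h²) = √(9.5²−0.14²) = 9.499 (area = (16/2)·9.499²·sin(360°/16) = 276.24 mm²). Checking containment: the cross-section at z = 9.36 is a subset of the cross-section at z = 9.12.

entirely on top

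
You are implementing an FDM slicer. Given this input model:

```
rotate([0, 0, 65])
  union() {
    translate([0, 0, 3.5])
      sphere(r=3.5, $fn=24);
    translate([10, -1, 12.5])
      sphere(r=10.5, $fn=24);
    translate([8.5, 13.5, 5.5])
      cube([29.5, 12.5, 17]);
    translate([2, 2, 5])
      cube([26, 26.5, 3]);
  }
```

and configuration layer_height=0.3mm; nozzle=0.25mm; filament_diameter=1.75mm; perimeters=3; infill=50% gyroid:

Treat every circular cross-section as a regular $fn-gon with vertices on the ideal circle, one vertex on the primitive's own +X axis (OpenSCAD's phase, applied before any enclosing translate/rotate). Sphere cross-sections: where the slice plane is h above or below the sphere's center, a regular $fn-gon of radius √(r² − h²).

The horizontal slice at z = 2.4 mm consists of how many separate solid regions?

At z = 2.4 mm: the r=3.5 sphere contributes a regular 24-gon of circumradius √(3.5²−1.1²) = 3.323; the sphere at (10, -1): section is a regular 24-gon, circumradius = √(r²−h²) = √(10.5²−10.1²) = 2.871; the cube at (8.5, 13.5) does not reach this height (z outside [5.5, 22.5]); the cube at (2, 2) does not reach this height (z outside [5, 8]); Combining (union): the 2 present regions are separate (no shared area or edge), so areas and boundary lengths simply add and each stays a separate island — 2 connected regions; (rotated 65° about Z; rotation is an isometry so areas/perimeters/island counts are preserved). The result has 2 disconnected regions.

2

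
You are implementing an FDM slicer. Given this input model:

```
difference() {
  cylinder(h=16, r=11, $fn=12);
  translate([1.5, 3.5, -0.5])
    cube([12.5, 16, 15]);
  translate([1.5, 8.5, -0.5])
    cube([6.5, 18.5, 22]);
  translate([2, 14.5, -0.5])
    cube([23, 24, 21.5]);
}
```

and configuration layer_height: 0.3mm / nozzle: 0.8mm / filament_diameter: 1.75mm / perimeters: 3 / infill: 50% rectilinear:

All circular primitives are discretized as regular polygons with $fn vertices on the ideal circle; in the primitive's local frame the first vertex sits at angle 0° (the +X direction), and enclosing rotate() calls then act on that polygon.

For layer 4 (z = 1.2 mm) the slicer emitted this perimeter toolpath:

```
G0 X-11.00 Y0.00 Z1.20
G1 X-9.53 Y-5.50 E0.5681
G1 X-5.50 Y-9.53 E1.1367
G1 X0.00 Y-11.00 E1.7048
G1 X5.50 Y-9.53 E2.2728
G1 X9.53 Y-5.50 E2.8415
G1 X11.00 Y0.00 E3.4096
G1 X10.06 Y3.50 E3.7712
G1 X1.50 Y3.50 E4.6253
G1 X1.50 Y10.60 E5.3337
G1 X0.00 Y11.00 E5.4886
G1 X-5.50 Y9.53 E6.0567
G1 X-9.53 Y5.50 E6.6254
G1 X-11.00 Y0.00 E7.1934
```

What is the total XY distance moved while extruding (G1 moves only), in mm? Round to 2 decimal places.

Sum the Euclidean lengths of each G1 segment: total = 72.09 mm.

72.09 mm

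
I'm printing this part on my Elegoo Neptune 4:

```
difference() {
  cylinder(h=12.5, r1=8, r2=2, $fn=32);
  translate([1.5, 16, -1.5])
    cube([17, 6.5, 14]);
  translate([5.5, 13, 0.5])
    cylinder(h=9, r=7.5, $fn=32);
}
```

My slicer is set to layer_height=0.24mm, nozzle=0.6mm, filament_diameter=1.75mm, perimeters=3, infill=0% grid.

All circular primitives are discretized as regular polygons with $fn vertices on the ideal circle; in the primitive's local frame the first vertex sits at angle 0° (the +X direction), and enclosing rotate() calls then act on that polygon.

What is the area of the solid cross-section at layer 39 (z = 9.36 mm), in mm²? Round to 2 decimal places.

At z = 9.36 mm: the cone: at t=0.749 of its height the radius interpolates to r₁+(r₂−r₁)t = 3.507, giving a regular 32-gon of that circumradius (area = (32/2)·3.507²·sin(360°/32) = 38.40 mm²); the 17×6.5 cube at (1.5, 16) contributes its full rectangle (area 110.50 mm²); the cylinder at (5.5, 13): section is a regular 32-gon, circumradius r=7.5 (area = (32/2)·7.500²·sin(360°/32) = 175.58 mm²); Taking the first minus the rest: starting from the cone (38.40 mm²), the 17×6.5 cube at (1.5, 16) misses the remaining region (no effect); the r=7.5 cylinder at (5.5, 13) misses the remaining region (no effect) — area = 38.40 mm². Overall, the cross-section is a single solid region. Net area = 38.40 mm².

38.40 mm²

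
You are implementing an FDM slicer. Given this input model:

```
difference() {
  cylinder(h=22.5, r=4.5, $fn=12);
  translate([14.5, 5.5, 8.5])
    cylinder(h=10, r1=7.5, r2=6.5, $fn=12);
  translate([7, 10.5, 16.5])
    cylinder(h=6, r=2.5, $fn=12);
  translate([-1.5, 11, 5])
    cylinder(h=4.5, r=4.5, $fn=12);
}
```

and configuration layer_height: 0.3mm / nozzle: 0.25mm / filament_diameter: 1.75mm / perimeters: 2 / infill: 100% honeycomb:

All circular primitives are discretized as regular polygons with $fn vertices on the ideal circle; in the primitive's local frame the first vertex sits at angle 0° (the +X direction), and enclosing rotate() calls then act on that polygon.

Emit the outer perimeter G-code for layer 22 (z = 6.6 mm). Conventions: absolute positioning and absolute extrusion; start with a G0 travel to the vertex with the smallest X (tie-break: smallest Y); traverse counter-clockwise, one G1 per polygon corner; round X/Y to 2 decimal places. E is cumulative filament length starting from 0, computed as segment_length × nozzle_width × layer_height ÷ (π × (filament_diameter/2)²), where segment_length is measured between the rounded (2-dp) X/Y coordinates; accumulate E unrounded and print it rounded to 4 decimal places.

At z = 6.6 mm: the r=4.5 cylinder gives a regular 12-gon of circumradius 4.5 (constant along its height); the cone at (14.5, 5.5) is not intersected at this z (z outside [8.5, 18.5]); the cylinder at (7, 10.5) is not intersected at this z (z outside [16.5, 22.5]); the r=4.5 cylinder at (-1.5, 11) contributes a regular 12-gon of circumradius 4.5; After the difference (first − rest): starting from the r=4.5 cylinder, the r=4.5 cylinder at (-1.5, 11) misses the remaining region (no effect) — 1 connected region. The outline is a single polygon with 12 vertices. Extrusion per mm of travel: 0.25 × 0.3 / (π × 0.875²) = 0.031181. Accumulating E over each segment gives final E = 0.8719.

G0 X-4.50 Y0.00 Z6.60
G1 X-3.90 Y-2.25 E0.0726
G1 X-2.25 Y-3.90 E0.1454
G1 X0.00 Y-4.50 E0.2180
G1 X2.25 Y-3.90 E0.2906
G1 X3.90 Y-2.25 E0.3633
G1 X4.50 Y0.00 E0.4360
G1 X3.90 Y2.25 E0.5086
G1 X2.25 Y3.90 E0.5813
G1 X0.00 Y4.50 E0.6539
G1 X-2.25 Y3.90 E0.7265
G1 X-3.90 Y2.25 E0.7993
G1 X-4.50 Y0.00 E0.8719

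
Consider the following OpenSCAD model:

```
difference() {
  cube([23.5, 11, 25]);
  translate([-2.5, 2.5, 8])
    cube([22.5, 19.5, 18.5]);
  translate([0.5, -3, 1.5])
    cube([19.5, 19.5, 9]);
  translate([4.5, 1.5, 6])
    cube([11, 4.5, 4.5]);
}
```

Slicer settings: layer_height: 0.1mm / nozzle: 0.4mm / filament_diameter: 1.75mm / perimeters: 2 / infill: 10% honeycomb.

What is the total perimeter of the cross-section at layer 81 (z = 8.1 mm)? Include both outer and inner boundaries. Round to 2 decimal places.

At z = 8.1 mm: the cube (footprint 23.5×11) is included at this height (perimeter 69.00 mm); the cube at (-2.5, 2.5) (footprint 22.5×19.5) is included at this height (perimeter 84.00 mm); the cube at (0.5, -3) is present — its section is the full 19.5×19.5 rectangle (perimeter 78.00 mm); the cube at (4.5, 1.5) is present — its section is the full 11×4.5 rectangle (perimeter 31.00 mm); Subtracting the remaining from the first: starting from the 23.5×11 cube, the 22.5×19.5 cube at (-2.5, 2.5) partially overlaps it — only the 170.00 mm² overlap (of its 438.75 mm²) is removed, clipping the outline; the 19.5×19.5 cube at (0.5, -3) partially overlaps it — only the 48.75 mm² overlap (of its 380.25 mm²) is removed, clipping the outline; the 11×4.5 cube at (4.5, 1.5) misses the remaining region (no effect) — boundary = 35.00 mm. Overall, the cross-section has 2 separate islands. Total boundary length (outer) = 35.00 mm.

35.00 mm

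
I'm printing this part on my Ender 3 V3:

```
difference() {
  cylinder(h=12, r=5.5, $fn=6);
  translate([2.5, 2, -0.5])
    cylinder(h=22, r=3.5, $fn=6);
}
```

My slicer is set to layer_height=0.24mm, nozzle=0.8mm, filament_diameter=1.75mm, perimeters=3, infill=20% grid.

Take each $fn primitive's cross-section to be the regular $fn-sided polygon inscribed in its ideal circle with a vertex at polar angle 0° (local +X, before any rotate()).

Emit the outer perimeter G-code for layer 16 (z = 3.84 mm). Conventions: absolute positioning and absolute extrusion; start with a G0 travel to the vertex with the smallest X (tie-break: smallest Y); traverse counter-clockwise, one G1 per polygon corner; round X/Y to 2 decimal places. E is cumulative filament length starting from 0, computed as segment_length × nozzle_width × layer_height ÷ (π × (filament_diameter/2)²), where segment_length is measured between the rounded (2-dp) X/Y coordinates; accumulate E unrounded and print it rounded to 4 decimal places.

G0 X-5.50 Y0.00 Z3.84
G1 X-2.75 Y-4.76 E0.4388
G1 X2.75 Y-4.76 E0.8779
G1 X5.50 Y0.00 E1.3167
G1 X5.17 Y0.57 E1.3692
G1 X4.25 Y-1.03 E1.5166
G1 X0.75 Y-1.03 E1.7960
G1 X-1.00 Y2.00 E2.0753
G1 X0.60 Y4.76 E2.3299
G1 X-2.75 Y4.76 E2.5973
G1 X-5.50 Y0.00 E3.0362

At z = 3.84 mm: the cylinder: section is a regular 6-gon, circumradius r=5.5; the r=3.5 cylinder at (2.5, 2) gives a regular 6-gon of circumradius 3.5 (constant along its height); After the difference (first − rest): starting from the r=5.5 cylinder, the r=3.5 cylinder at (2.5, 2) partially overlaps it — only the 25.09 mm² overlap (of its 31.83 mm²) is removed, clipping the outline — 1 connected region. The outline is a single polygon with 10 vertices. Extrusion per mm of travel: 0.8 × 0.24 / (π × 0.875²) = 0.079824. Accumulating E over each segment gives final E = 3.0362.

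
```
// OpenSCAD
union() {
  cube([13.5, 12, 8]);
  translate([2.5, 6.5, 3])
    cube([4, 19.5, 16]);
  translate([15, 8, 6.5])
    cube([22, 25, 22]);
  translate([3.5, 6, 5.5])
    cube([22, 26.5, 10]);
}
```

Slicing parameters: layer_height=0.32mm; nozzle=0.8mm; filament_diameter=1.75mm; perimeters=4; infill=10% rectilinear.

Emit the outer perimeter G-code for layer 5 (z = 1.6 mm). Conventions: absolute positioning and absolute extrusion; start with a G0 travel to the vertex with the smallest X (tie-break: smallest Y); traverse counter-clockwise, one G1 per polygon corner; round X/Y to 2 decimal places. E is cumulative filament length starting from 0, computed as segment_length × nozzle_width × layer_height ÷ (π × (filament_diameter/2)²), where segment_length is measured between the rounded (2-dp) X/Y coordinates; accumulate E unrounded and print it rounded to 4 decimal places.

G0 X0.00 Y0.00 Z1.60
G1 X13.50 Y0.00 E1.4368
G1 X13.50 Y12.00 E2.7140
G1 X0.00 Y12.00 E4.1509
G1 X0.00 Y0.00 E5.4281

At z = 1.6 mm: the 13.5×12 cube contributes its full rectangle; the cube at (2.5, 6.5) does not reach this height (z outside [3, 19]); the cube at (15, 8) does not reach this height (z outside [6.5, 28.5]); the cube at (3.5, 6) is absent (z outside [5.5, 15.5]); Merging all regions: only the 13.5×12 cube is present, so the union is just that shape — 1 connected region. The outline is a single polygon with 4 vertices. Extrusion per mm of travel: 0.8 × 0.32 / (π × 0.875²) = 0.106432. Accumulating E over each segment gives final E = 5.4281.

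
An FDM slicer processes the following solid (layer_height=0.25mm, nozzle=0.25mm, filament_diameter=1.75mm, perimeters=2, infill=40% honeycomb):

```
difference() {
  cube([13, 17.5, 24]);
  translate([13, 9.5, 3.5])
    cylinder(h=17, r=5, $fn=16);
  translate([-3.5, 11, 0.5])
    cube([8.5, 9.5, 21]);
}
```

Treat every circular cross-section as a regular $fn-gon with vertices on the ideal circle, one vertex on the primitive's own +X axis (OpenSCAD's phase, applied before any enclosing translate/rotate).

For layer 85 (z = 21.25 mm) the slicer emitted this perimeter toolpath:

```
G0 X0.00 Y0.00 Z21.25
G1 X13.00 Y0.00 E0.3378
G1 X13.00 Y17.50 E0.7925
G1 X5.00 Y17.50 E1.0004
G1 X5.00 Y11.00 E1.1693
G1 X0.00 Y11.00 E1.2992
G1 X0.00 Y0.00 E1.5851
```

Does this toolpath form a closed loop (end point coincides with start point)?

Start point (G0): (0.00, 0.00). End point (last G1): the path returns to the start — closed.

yes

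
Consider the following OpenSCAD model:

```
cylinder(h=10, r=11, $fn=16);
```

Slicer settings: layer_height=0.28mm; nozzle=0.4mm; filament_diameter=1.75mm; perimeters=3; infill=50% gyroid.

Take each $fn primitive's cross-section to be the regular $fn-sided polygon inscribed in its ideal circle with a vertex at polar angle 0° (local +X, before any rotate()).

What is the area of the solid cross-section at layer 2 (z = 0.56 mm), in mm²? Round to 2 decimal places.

At z = 0.56 mm: the cylinder: section is a regular 16-gon, circumradius r=11 (area = (16/2)·11.000²·sin(360°/16) = 370.44 mm²). Overall, the cross-section is a single solid region. Net area = 370.44 mm².

370.44 mm²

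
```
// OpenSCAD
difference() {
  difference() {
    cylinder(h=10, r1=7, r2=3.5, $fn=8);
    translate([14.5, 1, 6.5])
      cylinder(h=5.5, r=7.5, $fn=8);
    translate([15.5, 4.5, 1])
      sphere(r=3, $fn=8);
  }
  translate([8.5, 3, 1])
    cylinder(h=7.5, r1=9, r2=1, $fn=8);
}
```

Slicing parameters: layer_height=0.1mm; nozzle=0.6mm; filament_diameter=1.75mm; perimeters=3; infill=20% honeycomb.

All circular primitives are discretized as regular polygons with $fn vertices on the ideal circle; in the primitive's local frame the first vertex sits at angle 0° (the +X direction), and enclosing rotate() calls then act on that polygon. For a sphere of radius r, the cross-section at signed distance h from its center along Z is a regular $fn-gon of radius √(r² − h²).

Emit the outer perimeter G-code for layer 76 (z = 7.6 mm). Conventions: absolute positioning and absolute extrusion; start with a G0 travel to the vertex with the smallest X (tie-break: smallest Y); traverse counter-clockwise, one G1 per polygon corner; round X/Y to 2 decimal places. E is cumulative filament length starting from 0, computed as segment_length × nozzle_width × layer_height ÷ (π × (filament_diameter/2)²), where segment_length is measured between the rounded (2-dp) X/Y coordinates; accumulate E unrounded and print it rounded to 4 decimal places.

At z = 7.6 mm: the cone contributes a regular 8-gon of circumradius 4.340 (interpolated between r1=7 and r2=3.5 at t=0.760); the r=7.5 cylinder at (14.5, 1) gives a regular 8-gon of circumradius 7.5 (constant along its height); the sphere at (15.5, 4.5) is not intersected at this z (|z−center|=6.600 > r=3); Taking the first minus the rest: starting from the cone, the r=7.5 cylinder at (14.5, 1) misses the remaining region (no effect) — 1 connected region; the cone at (8.5, 3): at t=0.880 of its height the radius interpolates to r₁+(r₂−r₁)t = 1.960, giving a regular 8-gon of that circumradius; Subtracting the remaining from the first: starting from that combined region, the cone at (8.5, 3) misses the remaining region (no effect) — 1 connected region. The outline is a single polygon with 8 vertices. Extrusion per mm of travel: 0.6 × 0.1 / (π × 0.875²) = 0.024945. Accumulating E over each segment gives final E = 0.6630.

G0 X-4.34 Y0.00 Z7.60
G1 X-3.07 Y-3.07 E0.0829
G1 X0.00 Y-4.34 E0.1658
G1 X3.07 Y-3.07 E0.2486
G1 X4.34 Y0.00 E0.3315
G1 X3.07 Y3.07 E0.4144
G1 X0.00 Y4.34 E0.4973
G1 X-3.07 Y3.07 E0.5801
G1 X-4.34 Y0.00 E0.6630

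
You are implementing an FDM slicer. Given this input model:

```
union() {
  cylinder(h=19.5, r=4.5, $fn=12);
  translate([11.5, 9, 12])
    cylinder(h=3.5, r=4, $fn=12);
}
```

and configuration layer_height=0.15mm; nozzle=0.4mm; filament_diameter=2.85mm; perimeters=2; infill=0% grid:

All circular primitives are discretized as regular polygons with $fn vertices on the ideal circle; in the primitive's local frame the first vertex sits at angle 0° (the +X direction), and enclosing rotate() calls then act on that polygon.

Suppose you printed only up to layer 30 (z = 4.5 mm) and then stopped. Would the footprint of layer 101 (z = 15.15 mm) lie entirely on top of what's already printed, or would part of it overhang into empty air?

part overhangs

Compare the two slices. At z = 4.5: the cylinder: section is a regular 12-gon, circumradius r=4.5 (area = (12/2)·4.500²·sin(360°/12) = 60.75 mm²); the cylinder at (11.5, 9) is absent (z outside [12, 15.5]); Taking the union: only the r=4.5 cylinder is present, so the union is just that shape — area = 60.75 mm². At z = 15.15: the r=4.5 cylinder gives a regular 12-gon of circumradius 4.5 (constant along its height) (area = (12/2)·4.500²·sin(360°/12) = 60.75 mm²); the r=4 cylinder at (11.5, 9) gives a regular 12-gon of circumradius 4 (constant along its height) (area = (12/2)·4.000²·sin(360°/12) = 48.00 mm²); Taking the union: the 2 present regions are separate (no shared area or edge), so areas and boundary lengths simply add and each stays a separate island — area = 108.75 mm². Checking containment: at z = 15.15 the cross-section extends beyond the z = 4.5 cross-section by about 48.00 mm².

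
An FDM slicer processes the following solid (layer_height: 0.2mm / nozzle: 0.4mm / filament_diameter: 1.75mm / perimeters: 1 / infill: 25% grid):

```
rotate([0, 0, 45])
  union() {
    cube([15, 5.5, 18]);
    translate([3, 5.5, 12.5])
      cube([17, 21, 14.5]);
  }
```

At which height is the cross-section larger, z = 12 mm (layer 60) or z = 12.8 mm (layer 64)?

layer 64 (z = 12.8 mm)

Layer 60 (z = 12): the cube is present — its section is the full 15×5.5 rectangle (area 82.50 mm²); the cube at (3, 5.5) is absent (z outside [12.5, 27]); Taking the union: only the 15×5.5 cube is present, so the union is just that shape — area = 82.50 mm²; (rotated 45° about Z; rotation is an isometry so areas/perimeters/island counts are preserved). So its area = 82.50 mm². Layer 64 (z = 12.8): the cube (footprint 15×5.5) is included at this height (area 82.50 mm²); the cube at (3, 5.5) (footprint 17×21) is included at this height (area 357.00 mm²); Combining (union): the 2 present regions share edge segments without overlapping in area, so areas simply add but the touching pieces fuse into one outline (the shared edge portions become interior and drop out of the boundary) — area = 439.50 mm²; (whole slice rotated 45° about Z — lengths, areas and connectivity unchanged). So its area = 439.50 mm². Layer 64 is larger (439.50 vs 82.50 mm²).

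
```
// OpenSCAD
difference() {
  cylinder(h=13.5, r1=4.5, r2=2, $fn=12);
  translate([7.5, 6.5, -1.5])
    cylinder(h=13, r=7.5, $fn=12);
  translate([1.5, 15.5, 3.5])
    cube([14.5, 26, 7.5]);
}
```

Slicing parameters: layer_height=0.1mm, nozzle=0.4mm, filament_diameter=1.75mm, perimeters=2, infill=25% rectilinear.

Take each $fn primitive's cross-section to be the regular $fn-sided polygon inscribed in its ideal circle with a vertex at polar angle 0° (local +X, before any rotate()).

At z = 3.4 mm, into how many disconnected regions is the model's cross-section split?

1

At z = 3.4 mm: the cone contributes a regular 12-gon of circumradius 3.870 (interpolated between r1=4.5 and r2=2 at t=0.252); the r=7.5 cylinder at (7.5, 6.5) gives a regular 12-gon of circumradius 7.5 (constant along its height); the cube at (1.5, 15.5) is not intersected at this z (z outside [3.5, 11]); Subtracting the remaining from the first: starting from the cone, the r=7.5 cylinder at (7.5, 6.5) partially overlaps it — only the 3.81 mm² overlap (of its 168.75 mm²) is removed, clipping the outline — 1 connected region. The result has 1 disconnected region.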